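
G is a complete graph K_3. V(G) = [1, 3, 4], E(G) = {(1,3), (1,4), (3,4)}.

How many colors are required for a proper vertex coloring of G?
Clique number ω(G) = 3 (lower bound: χ ≥ ω).
The clique on [1, 3, 4] has size 3, forcing χ ≥ 3, and the coloring below uses 3 colors, so χ(G) = 3.
A valid 3-coloring: color 1: [1]; color 2: [3]; color 3: [4].

χ(G) = 3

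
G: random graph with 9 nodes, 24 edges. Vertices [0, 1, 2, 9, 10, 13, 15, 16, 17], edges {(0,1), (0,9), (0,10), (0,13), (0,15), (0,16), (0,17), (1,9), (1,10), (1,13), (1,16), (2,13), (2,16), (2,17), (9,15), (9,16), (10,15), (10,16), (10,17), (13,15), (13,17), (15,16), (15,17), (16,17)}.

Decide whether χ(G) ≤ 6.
Yes, G is 6-colorable

A valid 6-coloring: color 1: [13, 16]; color 2: [0, 2]; color 3: [9, 17]; color 4: [1, 15]; color 5: [10].
(χ(G) = 5 ≤ 6.)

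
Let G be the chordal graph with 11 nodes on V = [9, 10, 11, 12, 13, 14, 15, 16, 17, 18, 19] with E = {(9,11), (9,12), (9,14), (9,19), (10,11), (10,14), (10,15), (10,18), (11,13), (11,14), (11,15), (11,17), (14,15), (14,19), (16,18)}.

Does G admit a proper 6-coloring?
Yes, G is 6-colorable

A valid 6-coloring: color 1: [11, 12, 18, 19]; color 2: [13, 14, 16, 17]; color 3: [9, 10]; color 4: [15].
(χ(G) = 4 ≤ 6.)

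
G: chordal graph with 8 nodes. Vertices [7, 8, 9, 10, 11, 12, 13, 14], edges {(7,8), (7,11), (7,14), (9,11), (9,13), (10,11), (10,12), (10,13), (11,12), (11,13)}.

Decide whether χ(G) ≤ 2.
No, G is not 2-colorable

The clique on vertices [9, 11, 13] has size 3 > 2, so it alone needs 3 colors.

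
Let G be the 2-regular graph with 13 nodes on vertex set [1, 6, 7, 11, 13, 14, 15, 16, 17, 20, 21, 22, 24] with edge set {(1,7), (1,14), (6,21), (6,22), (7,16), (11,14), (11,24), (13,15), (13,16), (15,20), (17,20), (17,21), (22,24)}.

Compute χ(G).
Clique number ω(G) = 2 (lower bound: χ ≥ ω).
Odd cycle [7, 1, 14, 11, 24, 22, 6, 21, 17, 20, 15, 13, 16] needs 3 colors (χ ≥ 3).
The coloring below uses 3 colors, so χ(G) = 3.
A valid 3-coloring: color 1: [7, 13, 14, 20, 21, 22]; color 2: [1, 6, 15, 16, 17, 24]; color 3: [11].

χ(G) = 3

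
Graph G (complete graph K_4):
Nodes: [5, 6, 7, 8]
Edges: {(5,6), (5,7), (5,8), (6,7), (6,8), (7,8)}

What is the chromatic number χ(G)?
Clique number ω(G) = 4 (lower bound: χ ≥ ω).
The clique on [5, 6, 7, 8] has size 4, forcing χ ≥ 4, and the coloring below uses 4 colors, so χ(G) = 4.
A valid 4-coloring: color 1: [5]; color 2: [6]; color 3: [8]; color 4: [7].

χ(G) = 4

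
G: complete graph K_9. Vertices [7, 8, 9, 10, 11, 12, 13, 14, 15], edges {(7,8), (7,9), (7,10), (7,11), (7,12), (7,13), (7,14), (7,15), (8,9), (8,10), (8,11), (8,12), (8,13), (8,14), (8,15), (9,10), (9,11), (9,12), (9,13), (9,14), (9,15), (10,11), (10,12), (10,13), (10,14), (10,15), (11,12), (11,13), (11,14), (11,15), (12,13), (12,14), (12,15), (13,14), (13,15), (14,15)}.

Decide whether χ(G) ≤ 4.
No, G is not 4-colorable

The clique on vertices [7, 8, 9, 10, 11, 12, 13, 14, 15] has size 9 > 4, so it alone needs 9 colors.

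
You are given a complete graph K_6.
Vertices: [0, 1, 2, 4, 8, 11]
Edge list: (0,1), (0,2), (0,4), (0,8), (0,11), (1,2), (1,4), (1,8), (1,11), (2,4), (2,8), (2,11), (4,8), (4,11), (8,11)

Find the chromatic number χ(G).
Clique number ω(G) = 6 (lower bound: χ ≥ ω).
The clique on [0, 1, 2, 4, 8, 11] has size 6, forcing χ ≥ 6, and the coloring below uses 6 colors, so χ(G) = 6.
A valid 6-coloring: color 1: [0]; color 2: [11]; color 3: [4]; color 4: [2]; color 5: [1]; color 6: [8].

χ(G) = 6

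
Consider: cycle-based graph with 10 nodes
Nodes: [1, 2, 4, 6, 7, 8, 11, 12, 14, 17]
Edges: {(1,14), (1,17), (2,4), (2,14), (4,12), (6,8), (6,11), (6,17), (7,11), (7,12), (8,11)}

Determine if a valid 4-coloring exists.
Yes, G is 4-colorable

A valid 4-coloring: color 1: [2, 11, 12, 17]; color 2: [1, 4, 6, 7]; color 3: [8, 14].
(χ(G) = 3 ≤ 4.)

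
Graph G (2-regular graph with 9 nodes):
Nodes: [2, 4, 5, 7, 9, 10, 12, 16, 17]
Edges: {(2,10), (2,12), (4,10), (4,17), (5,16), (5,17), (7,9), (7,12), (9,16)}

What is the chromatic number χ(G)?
χ(G) = 3

Clique number ω(G) = 2 (lower bound: χ ≥ ω).
Odd cycle [2, 12, 7, 9, 16, 5, 17, 4, 10] needs 3 colors (χ ≥ 3).
The coloring below uses 3 colors, so χ(G) = 3.
A valid 3-coloring: color 1: [2, 4, 7, 16]; color 2: [5, 9, 10, 12]; color 3: [17].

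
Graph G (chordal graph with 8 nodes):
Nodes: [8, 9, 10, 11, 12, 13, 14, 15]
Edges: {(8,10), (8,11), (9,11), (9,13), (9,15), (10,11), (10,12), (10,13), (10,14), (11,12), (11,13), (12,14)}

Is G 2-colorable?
No, G is not 2-colorable

The clique on vertices [9, 11, 13] has size 3 > 2, so it alone needs 3 colors.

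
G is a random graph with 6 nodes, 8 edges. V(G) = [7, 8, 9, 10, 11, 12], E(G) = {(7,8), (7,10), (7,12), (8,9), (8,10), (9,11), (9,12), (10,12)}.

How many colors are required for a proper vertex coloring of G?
Clique number ω(G) = 3 (lower bound: χ ≥ ω).
The clique on [7, 8, 10] has size 3, forcing χ ≥ 3, and the coloring below uses 3 colors, so χ(G) = 3.
A valid 3-coloring: color 1: [8, 11, 12]; color 2: [9, 10]; color 3: [7].

χ(G) = 3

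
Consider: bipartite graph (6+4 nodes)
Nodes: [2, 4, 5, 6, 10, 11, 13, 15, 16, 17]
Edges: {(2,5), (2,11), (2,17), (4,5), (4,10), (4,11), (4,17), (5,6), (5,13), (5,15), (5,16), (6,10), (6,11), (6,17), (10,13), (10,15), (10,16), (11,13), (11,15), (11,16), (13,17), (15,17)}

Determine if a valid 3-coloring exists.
A valid 3-coloring: color 1: [5, 10, 11, 17]; color 2: [2, 4, 6, 13, 15, 16].
(χ(G) = 2 ≤ 3.)

Yes, G is 3-colorable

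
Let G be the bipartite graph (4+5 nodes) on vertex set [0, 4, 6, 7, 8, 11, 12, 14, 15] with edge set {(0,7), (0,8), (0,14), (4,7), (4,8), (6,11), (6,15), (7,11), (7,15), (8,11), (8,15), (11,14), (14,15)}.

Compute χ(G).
Clique number ω(G) = 2 (lower bound: χ ≥ ω).
The graph is bipartite (no odd cycle), so 2 colors suffice: χ(G) = 2.
A valid 2-coloring: color 1: [6, 7, 8, 12, 14]; color 2: [0, 4, 11, 15].

χ(G) = 2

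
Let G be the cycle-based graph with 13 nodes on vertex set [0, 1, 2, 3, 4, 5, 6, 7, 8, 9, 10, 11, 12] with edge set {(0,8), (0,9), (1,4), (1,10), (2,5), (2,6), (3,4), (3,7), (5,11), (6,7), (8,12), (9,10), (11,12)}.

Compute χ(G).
χ(G) = 3

Clique number ω(G) = 2 (lower bound: χ ≥ ω).
Odd cycle [12, 8, 0, 9, 10, 1, 4, 3, 7, 6, 2, 5, 11] needs 3 colors (χ ≥ 3).
The coloring below uses 3 colors, so χ(G) = 3.
A valid 3-coloring: color 1: [0, 4, 5, 7, 10, 12]; color 2: [1, 3, 6, 8, 9, 11]; color 3: [2].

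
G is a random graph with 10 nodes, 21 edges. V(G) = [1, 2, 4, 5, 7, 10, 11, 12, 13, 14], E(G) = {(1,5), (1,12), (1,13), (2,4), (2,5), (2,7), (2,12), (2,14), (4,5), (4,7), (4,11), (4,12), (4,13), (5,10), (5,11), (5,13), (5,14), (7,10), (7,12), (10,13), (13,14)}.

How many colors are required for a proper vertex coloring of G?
Clique number ω(G) = 4 (lower bound: χ ≥ ω).
The clique on [2, 4, 7, 12] has size 4, forcing χ ≥ 4, and the coloring below uses 4 colors, so χ(G) = 4.
A valid 4-coloring: color 1: [5, 12]; color 2: [1, 4, 10, 14]; color 3: [2, 11, 13]; color 4: [7].

χ(G) = 4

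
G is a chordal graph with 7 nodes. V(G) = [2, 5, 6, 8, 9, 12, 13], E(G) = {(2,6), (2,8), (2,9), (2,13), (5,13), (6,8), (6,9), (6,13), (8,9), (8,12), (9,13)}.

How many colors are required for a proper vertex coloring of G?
χ(G) = 4

Clique number ω(G) = 4 (lower bound: χ ≥ ω).
The clique on [2, 6, 8, 9] has size 4, forcing χ ≥ 4, and the coloring below uses 4 colors, so χ(G) = 4.
A valid 4-coloring: color 1: [5, 9, 12]; color 2: [8, 13]; color 3: [6]; color 4: [2].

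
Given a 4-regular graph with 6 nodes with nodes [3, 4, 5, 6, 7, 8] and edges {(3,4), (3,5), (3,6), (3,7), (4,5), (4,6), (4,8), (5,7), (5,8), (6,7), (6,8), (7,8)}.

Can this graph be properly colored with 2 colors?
No, G is not 2-colorable

The clique on vertices [4, 5, 8] has size 3 > 2, so it alone needs 3 colors.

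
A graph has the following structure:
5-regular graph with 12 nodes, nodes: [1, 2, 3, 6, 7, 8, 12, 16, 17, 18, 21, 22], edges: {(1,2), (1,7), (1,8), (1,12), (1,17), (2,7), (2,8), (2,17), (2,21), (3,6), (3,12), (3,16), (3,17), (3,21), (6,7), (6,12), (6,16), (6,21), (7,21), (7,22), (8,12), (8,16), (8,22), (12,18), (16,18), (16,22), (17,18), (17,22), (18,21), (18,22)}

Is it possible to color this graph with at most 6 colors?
A valid 6-coloring: color 1: [2, 12, 16]; color 2: [8, 17, 21]; color 3: [1, 3, 22]; color 4: [7, 18]; color 5: [6].
(χ(G) = 4 ≤ 6.)

Yes, G is 6-colorable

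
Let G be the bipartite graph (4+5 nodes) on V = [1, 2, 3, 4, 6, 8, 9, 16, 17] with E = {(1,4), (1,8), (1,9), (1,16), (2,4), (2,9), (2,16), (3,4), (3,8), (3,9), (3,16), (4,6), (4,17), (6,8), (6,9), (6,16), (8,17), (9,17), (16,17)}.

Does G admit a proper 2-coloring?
Yes, G is 2-colorable

A valid 2-coloring: color 1: [4, 8, 9, 16]; color 2: [1, 2, 3, 6, 17].
(χ(G) = 2 ≤ 2.)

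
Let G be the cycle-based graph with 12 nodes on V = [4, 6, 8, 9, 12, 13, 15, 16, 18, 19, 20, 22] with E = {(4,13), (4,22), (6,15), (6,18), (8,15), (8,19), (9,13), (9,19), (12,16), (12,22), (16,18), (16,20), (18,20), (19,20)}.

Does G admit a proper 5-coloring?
A valid 5-coloring: color 1: [4, 6, 8, 9, 12, 20]; color 2: [13, 15, 16, 19, 22]; color 3: [18].
(χ(G) = 3 ≤ 5.)

Yes, G is 5-colorable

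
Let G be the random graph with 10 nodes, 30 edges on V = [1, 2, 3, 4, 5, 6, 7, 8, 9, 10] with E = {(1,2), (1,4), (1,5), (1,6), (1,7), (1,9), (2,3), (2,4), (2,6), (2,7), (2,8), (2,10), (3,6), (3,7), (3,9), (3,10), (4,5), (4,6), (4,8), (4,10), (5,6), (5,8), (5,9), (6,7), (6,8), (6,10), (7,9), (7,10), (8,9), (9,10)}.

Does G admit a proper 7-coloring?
Yes, G is 7-colorable

A valid 7-coloring: color 1: [6, 9]; color 2: [2, 5]; color 3: [1, 8, 10]; color 4: [4, 7]; color 5: [3].
(χ(G) = 5 ≤ 7.)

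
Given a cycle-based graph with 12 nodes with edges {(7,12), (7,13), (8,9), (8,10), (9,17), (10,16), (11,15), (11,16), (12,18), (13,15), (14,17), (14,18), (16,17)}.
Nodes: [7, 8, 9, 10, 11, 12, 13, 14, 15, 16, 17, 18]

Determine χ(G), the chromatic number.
Clique number ω(G) = 2 (lower bound: χ ≥ ω).
Odd cycle [9, 8, 10, 16, 17] needs 3 colors (χ ≥ 3).
The coloring below uses 3 colors, so χ(G) = 3.
A valid 3-coloring: color 1: [7, 8, 15, 17, 18]; color 2: [9, 12, 13, 14, 16]; color 3: [10, 11].

χ(G) = 3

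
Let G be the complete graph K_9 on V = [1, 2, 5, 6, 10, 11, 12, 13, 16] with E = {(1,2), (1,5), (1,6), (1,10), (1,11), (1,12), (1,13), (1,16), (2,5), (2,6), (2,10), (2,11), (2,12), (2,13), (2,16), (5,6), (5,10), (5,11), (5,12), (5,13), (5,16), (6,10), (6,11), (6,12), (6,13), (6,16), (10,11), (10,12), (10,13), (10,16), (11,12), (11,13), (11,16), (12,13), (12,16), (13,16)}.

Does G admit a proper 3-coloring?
No, G is not 3-colorable

The clique on vertices [1, 2, 5, 6, 10, 11, 12, 13, 16] has size 9 > 3, so it alone needs 9 colors.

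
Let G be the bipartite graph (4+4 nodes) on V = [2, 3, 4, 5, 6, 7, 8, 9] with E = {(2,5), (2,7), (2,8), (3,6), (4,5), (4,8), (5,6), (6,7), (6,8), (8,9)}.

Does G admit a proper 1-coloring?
Edge (8,9) forces its endpoints to differ, so 1 color is not enough.

No, G is not 1-colorable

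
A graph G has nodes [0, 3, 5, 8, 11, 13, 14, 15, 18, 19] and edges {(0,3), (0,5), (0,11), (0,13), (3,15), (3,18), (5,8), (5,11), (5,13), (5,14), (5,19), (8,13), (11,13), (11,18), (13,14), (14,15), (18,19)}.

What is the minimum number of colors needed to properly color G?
χ(G) = 4

Clique number ω(G) = 4 (lower bound: χ ≥ ω).
The clique on [0, 5, 11, 13] has size 4, forcing χ ≥ 4, and the coloring below uses 4 colors, so χ(G) = 4.
A valid 4-coloring: color 1: [5, 15, 18]; color 2: [3, 13, 19]; color 3: [8, 11, 14]; color 4: [0].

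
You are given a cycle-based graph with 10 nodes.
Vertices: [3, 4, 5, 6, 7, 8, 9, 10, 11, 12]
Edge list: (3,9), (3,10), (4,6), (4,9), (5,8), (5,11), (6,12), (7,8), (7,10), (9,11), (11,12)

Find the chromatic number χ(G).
Clique number ω(G) = 2 (lower bound: χ ≥ ω).
Odd cycle [8, 7, 10, 3, 9, 11, 5] needs 3 colors (χ ≥ 3).
The coloring below uses 3 colors, so χ(G) = 3.
A valid 3-coloring: color 1: [3, 6, 7, 11]; color 2: [8, 9, 10, 12]; color 3: [4, 5].

χ(G) = 3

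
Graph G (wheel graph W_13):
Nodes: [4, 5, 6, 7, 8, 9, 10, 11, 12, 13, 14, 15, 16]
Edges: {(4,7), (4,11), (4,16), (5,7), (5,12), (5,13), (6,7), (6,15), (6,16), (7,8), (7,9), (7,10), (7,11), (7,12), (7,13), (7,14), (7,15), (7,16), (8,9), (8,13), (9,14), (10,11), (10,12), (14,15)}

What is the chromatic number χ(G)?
Clique number ω(G) = 3 (lower bound: χ ≥ ω).
The clique on [4, 7, 16] has size 3, forcing χ ≥ 3, and the coloring below uses 3 colors, so χ(G) = 3.
A valid 3-coloring: color 1: [7]; color 2: [9, 11, 12, 13, 15, 16]; color 3: [4, 5, 6, 8, 10, 14].

χ(G) = 3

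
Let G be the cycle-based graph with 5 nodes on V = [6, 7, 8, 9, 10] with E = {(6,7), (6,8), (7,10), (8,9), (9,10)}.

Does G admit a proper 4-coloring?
A valid 4-coloring: color 1: [7, 8]; color 2: [6, 9]; color 3: [10].
(χ(G) = 3 ≤ 4.)

Yes, G is 4-colorable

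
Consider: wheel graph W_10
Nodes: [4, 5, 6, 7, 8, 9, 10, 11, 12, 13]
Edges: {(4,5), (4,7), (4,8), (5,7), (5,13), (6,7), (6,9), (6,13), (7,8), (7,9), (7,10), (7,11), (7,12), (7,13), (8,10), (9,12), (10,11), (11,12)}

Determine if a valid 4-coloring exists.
Yes, G is 4-colorable

A valid 4-coloring: color 1: [7]; color 2: [5, 6, 8, 11]; color 3: [4, 9, 10, 13]; color 4: [12].
(χ(G) = 4 ≤ 4.)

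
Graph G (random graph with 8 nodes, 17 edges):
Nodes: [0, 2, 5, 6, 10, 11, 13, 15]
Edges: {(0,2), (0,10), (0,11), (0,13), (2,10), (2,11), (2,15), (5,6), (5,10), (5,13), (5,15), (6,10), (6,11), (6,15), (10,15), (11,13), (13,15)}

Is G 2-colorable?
No, G is not 2-colorable

The clique on vertices [5, 6, 10, 15] has size 4 > 2, so it alone needs 4 colors.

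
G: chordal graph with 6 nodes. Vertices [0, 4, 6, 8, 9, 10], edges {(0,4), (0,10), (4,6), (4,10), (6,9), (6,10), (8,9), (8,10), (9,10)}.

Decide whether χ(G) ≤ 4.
Yes, G is 4-colorable

A valid 4-coloring: color 1: [10]; color 2: [0, 6, 8]; color 3: [4, 9].
(χ(G) = 3 ≤ 4.)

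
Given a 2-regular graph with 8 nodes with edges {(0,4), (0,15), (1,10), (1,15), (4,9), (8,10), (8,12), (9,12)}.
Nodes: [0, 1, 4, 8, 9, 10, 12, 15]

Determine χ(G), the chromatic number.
Clique number ω(G) = 2 (lower bound: χ ≥ ω).
The graph is bipartite (no odd cycle), so 2 colors suffice: χ(G) = 2.
A valid 2-coloring: color 1: [0, 1, 8, 9]; color 2: [4, 10, 12, 15].

χ(G) = 2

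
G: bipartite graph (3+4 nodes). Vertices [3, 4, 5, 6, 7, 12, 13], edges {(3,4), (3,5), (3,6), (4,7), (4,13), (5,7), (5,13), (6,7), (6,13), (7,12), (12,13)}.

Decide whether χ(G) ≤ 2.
A valid 2-coloring: color 1: [3, 7, 13]; color 2: [4, 5, 6, 12].
(χ(G) = 2 ≤ 2.)

Yes, G is 2-colorable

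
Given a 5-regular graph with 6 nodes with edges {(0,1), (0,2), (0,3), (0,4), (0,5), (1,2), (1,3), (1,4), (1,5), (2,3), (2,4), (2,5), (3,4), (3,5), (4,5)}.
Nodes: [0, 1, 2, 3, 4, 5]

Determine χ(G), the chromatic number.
Clique number ω(G) = 6 (lower bound: χ ≥ ω).
The clique on [0, 1, 2, 3, 4, 5] has size 6, forcing χ ≥ 6, and the coloring below uses 6 colors, so χ(G) = 6.
A valid 6-coloring: color 1: [3]; color 2: [4]; color 3: [2]; color 4: [0]; color 5: [5]; color 6: [1].

χ(G) = 6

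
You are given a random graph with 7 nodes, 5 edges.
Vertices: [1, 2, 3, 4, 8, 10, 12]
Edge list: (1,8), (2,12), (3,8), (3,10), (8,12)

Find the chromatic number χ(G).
χ(G) = 2

Clique number ω(G) = 2 (lower bound: χ ≥ ω).
The graph is bipartite (no odd cycle), so 2 colors suffice: χ(G) = 2.
A valid 2-coloring: color 1: [2, 4, 8, 10]; color 2: [1, 3, 12].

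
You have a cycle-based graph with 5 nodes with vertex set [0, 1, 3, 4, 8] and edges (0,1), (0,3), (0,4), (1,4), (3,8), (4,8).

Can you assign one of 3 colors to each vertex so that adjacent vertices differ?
Yes, G is 3-colorable

A valid 3-coloring: color 1: [0, 8]; color 2: [3, 4]; color 3: [1].
(χ(G) = 3 ≤ 3.)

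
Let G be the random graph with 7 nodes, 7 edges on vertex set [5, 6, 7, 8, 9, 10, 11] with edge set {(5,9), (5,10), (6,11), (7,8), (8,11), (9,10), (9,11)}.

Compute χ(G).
Clique number ω(G) = 3 (lower bound: χ ≥ ω).
The clique on [5, 9, 10] has size 3, forcing χ ≥ 3, and the coloring below uses 3 colors, so χ(G) = 3.
A valid 3-coloring: color 1: [7, 10, 11]; color 2: [6, 8, 9]; color 3: [5].

χ(G) = 3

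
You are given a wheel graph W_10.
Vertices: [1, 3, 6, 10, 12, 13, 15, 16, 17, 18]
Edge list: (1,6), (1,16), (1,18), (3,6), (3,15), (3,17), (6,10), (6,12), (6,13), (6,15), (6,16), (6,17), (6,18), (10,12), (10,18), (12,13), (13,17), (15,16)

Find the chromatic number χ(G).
χ(G) = 4

Clique number ω(G) = 3 (lower bound: χ ≥ ω).
Odd cycle [1, 16, 15, 3, 17, 13, 12, 10, 18] needs 3 colors (χ ≥ 3).
Vertex 6 is adjacent to every vertex of [1, 3, 10, 12, 13, 15, 16, 17, 18], which already need 3 colors among themselves, so 6 needs a new color (χ ≥ 4).
The coloring below uses 4 colors, so χ(G) = 4.
A valid 4-coloring: color 1: [6]; color 2: [1, 10, 15, 17]; color 3: [3, 13, 16, 18]; color 4: [12].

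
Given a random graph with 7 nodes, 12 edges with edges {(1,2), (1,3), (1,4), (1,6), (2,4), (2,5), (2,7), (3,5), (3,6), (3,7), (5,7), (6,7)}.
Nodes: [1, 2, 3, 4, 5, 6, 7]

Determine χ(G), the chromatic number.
Clique number ω(G) = 3 (lower bound: χ ≥ ω).
The clique on [1, 2, 4] has size 3, forcing χ ≥ 3, and the coloring below uses 3 colors, so χ(G) = 3.
A valid 3-coloring: color 1: [1, 7]; color 2: [2, 3]; color 3: [4, 5, 6].

χ(G) = 3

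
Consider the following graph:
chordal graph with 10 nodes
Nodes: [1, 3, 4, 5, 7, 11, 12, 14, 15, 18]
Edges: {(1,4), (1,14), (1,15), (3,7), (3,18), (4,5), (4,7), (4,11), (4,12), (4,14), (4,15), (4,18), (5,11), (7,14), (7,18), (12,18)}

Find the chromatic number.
χ(G) = 3

Clique number ω(G) = 3 (lower bound: χ ≥ ω).
The clique on [3, 7, 18] has size 3, forcing χ ≥ 3, and the coloring below uses 3 colors, so χ(G) = 3.
A valid 3-coloring: color 1: [3, 4]; color 2: [5, 14, 15, 18]; color 3: [1, 7, 11, 12].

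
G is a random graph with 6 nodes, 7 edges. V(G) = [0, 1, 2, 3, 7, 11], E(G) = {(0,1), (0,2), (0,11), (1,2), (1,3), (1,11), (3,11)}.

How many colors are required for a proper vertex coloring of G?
Clique number ω(G) = 3 (lower bound: χ ≥ ω).
The clique on [0, 1, 2] has size 3, forcing χ ≥ 3, and the coloring below uses 3 colors, so χ(G) = 3.
A valid 3-coloring: color 1: [1, 7]; color 2: [2, 11]; color 3: [0, 3].

χ(G) = 3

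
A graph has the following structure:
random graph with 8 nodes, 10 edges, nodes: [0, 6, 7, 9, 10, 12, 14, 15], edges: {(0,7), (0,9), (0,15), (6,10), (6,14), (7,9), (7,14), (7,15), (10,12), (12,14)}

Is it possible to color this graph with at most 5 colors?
A valid 5-coloring: color 1: [6, 7, 12]; color 2: [0, 10, 14]; color 3: [9, 15].
(χ(G) = 3 ≤ 5.)

Yes, G is 5-colorable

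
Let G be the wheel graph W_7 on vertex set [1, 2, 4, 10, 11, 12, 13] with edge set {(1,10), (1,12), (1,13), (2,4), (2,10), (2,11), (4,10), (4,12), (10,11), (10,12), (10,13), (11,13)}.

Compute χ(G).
Clique number ω(G) = 3 (lower bound: χ ≥ ω).
The clique on [1, 10, 12] has size 3, forcing χ ≥ 3, and the coloring below uses 3 colors, so χ(G) = 3.
A valid 3-coloring: color 1: [10]; color 2: [2, 12, 13]; color 3: [1, 4, 11].

χ(G) = 3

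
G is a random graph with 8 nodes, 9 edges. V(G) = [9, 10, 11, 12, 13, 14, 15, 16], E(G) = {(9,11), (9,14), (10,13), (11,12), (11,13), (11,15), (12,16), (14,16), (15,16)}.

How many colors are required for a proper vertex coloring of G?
χ(G) = 3

Clique number ω(G) = 2 (lower bound: χ ≥ ω).
Odd cycle [14, 16, 12, 11, 9] needs 3 colors (χ ≥ 3).
The coloring below uses 3 colors, so χ(G) = 3.
A valid 3-coloring: color 1: [10, 11, 14]; color 2: [9, 13, 16]; color 3: [12, 15].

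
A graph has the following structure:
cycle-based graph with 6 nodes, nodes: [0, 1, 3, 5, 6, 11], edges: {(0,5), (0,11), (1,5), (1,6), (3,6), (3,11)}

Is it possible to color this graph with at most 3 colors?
Yes, G is 3-colorable

A valid 3-coloring: color 1: [5, 6, 11]; color 2: [0, 1, 3].
(χ(G) = 2 ≤ 3.)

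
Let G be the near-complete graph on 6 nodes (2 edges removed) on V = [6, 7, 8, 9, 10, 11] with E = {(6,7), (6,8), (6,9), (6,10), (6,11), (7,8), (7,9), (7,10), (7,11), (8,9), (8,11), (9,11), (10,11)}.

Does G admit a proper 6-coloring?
A valid 6-coloring: color 1: [6]; color 2: [11]; color 3: [7]; color 4: [8, 10]; color 5: [9].
(χ(G) = 5 ≤ 6.)

Yes, G is 6-colorable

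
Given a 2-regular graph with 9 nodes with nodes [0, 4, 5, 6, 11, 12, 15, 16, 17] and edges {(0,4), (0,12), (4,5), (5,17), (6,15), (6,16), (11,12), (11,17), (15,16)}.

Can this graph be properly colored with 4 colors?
Yes, G is 4-colorable

A valid 4-coloring: color 1: [0, 5, 11, 16]; color 2: [4, 12, 15, 17]; color 3: [6].
(χ(G) = 3 ≤ 4.)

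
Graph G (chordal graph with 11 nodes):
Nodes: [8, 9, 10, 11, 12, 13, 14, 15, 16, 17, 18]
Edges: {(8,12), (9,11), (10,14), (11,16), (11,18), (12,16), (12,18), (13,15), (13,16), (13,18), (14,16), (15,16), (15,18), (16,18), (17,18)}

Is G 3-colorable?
No, G is not 3-colorable

The clique on vertices [13, 15, 16, 18] has size 4 > 3, so it alone needs 4 colors.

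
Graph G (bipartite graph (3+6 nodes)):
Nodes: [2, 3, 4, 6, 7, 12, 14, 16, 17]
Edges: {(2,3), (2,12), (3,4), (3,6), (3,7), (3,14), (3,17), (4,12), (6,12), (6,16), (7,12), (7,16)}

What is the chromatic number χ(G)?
Clique number ω(G) = 2 (lower bound: χ ≥ ω).
The graph is bipartite (no odd cycle), so 2 colors suffice: χ(G) = 2.
A valid 2-coloring: color 1: [3, 12, 16]; color 2: [2, 4, 6, 7, 14, 17].

χ(G) = 2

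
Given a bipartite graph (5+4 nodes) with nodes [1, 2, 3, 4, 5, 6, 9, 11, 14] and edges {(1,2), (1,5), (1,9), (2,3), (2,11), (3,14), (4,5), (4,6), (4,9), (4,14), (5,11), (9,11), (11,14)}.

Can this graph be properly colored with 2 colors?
Yes, G is 2-colorable

A valid 2-coloring: color 1: [1, 3, 4, 11]; color 2: [2, 5, 6, 9, 14].
(χ(G) = 2 ≤ 2.)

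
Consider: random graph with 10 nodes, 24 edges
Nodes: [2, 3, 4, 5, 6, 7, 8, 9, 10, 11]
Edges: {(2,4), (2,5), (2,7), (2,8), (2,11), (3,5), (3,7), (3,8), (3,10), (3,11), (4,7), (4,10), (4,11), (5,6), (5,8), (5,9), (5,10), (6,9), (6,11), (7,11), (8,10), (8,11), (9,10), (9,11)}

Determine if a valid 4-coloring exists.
A valid 4-coloring: color 1: [5, 11]; color 2: [4, 8, 9]; color 3: [2, 3, 6]; color 4: [7, 10].
(χ(G) = 4 ≤ 4.)

Yes, G is 4-colorable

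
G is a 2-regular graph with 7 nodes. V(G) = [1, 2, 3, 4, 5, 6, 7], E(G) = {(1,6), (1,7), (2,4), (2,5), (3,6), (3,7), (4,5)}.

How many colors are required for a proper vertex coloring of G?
Clique number ω(G) = 3 (lower bound: χ ≥ ω).
The clique on [2, 4, 5] has size 3, forcing χ ≥ 3, and the coloring below uses 3 colors, so χ(G) = 3.
A valid 3-coloring: color 1: [5, 6, 7]; color 2: [1, 3, 4]; color 3: [2].

χ(G) = 3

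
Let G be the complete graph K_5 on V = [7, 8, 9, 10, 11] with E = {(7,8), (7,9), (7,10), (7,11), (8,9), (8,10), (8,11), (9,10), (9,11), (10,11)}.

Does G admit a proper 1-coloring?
The clique on vertices [7, 8, 9, 10, 11] has size 5 > 1, so it alone needs 5 colors.

No, G is not 1-colorable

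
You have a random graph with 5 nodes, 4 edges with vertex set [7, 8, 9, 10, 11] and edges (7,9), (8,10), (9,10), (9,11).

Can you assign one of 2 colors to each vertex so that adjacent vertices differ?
A valid 2-coloring: color 1: [8, 9]; color 2: [7, 10, 11].
(χ(G) = 2 ≤ 2.)

Yes, G is 2-colorable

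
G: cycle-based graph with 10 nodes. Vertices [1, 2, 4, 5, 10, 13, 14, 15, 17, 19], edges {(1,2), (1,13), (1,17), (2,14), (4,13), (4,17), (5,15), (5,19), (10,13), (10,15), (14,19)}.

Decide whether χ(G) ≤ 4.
A valid 4-coloring: color 1: [1, 4, 5, 10, 14]; color 2: [2, 13, 15, 17, 19].
(χ(G) = 2 ≤ 4.)

Yes, G is 4-colorable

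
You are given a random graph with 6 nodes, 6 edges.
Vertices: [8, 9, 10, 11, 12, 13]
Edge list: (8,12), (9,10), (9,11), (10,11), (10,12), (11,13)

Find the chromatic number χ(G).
Clique number ω(G) = 3 (lower bound: χ ≥ ω).
The clique on [9, 10, 11] has size 3, forcing χ ≥ 3, and the coloring below uses 3 colors, so χ(G) = 3.
A valid 3-coloring: color 1: [11, 12]; color 2: [8, 10, 13]; color 3: [9].

χ(G) = 3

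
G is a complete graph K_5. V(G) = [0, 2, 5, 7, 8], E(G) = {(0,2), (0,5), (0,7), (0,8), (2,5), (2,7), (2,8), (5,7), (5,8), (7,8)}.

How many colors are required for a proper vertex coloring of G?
Clique number ω(G) = 5 (lower bound: χ ≥ ω).
The clique on [0, 2, 5, 7, 8] has size 5, forcing χ ≥ 5, and the coloring below uses 5 colors, so χ(G) = 5.
A valid 5-coloring: color 1: [2]; color 2: [0]; color 3: [5]; color 4: [8]; color 5: [7].

χ(G) = 5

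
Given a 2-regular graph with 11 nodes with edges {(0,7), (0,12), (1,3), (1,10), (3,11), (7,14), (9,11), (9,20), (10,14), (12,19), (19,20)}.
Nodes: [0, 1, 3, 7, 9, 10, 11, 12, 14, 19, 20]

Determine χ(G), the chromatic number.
Clique number ω(G) = 2 (lower bound: χ ≥ ω).
Odd cycle [19, 12, 0, 7, 14, 10, 1, 3, 11, 9, 20] needs 3 colors (χ ≥ 3).
The coloring below uses 3 colors, so χ(G) = 3.
A valid 3-coloring: color 1: [3, 7, 9, 10, 19]; color 2: [1, 11, 12, 14, 20]; color 3: [0].

χ(G) = 3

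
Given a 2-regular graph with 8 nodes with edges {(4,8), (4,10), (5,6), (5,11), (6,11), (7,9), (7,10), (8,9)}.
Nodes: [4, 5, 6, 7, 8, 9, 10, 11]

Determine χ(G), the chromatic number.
χ(G) = 3

Clique number ω(G) = 3 (lower bound: χ ≥ ω).
The clique on [5, 6, 11] has size 3, forcing χ ≥ 3, and the coloring below uses 3 colors, so χ(G) = 3.
A valid 3-coloring: color 1: [6, 9, 10]; color 2: [4, 5, 7]; color 3: [8, 11].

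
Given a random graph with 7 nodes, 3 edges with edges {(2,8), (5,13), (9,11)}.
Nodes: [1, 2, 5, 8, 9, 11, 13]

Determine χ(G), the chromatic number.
Clique number ω(G) = 2 (lower bound: χ ≥ ω).
The graph is bipartite (no odd cycle), so 2 colors suffice: χ(G) = 2.
A valid 2-coloring: color 1: [1, 8, 9, 13]; color 2: [2, 5, 11].

χ(G) = 2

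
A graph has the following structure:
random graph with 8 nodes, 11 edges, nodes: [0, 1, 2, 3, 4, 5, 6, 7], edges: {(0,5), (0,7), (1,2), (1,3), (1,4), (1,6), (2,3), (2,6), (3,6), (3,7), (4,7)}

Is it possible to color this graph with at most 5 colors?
A valid 5-coloring: color 1: [1, 5, 7]; color 2: [0, 3, 4]; color 3: [2]; color 4: [6].
(χ(G) = 4 ≤ 5.)

Yes, G is 5-colorable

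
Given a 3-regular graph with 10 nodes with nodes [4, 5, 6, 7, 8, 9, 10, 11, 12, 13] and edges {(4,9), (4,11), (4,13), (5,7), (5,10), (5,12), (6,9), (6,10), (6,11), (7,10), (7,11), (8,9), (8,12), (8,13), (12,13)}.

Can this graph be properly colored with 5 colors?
A valid 5-coloring: color 1: [9, 10, 11, 13]; color 2: [4, 6, 7, 12]; color 3: [5, 8].
(χ(G) = 3 ≤ 5.)

Yes, G is 5-colorable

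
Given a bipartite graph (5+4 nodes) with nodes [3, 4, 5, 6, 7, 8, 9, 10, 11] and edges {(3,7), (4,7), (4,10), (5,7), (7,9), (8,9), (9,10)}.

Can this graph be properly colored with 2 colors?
Yes, G is 2-colorable

A valid 2-coloring: color 1: [6, 7, 8, 10, 11]; color 2: [3, 4, 5, 9].
(χ(G) = 2 ≤ 2.)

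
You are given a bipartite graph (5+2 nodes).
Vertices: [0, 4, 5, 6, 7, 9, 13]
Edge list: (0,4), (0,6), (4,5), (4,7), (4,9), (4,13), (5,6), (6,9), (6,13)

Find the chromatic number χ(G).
Clique number ω(G) = 2 (lower bound: χ ≥ ω).
The graph is bipartite (no odd cycle), so 2 colors suffice: χ(G) = 2.
A valid 2-coloring: color 1: [4, 6]; color 2: [0, 5, 7, 9, 13].

χ(G) = 2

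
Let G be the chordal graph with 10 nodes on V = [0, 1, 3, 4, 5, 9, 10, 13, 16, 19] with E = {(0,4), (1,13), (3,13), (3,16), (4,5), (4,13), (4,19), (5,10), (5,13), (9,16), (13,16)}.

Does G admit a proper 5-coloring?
Yes, G is 5-colorable

A valid 5-coloring: color 1: [0, 9, 10, 13, 19]; color 2: [1, 4, 16]; color 3: [3, 5].
(χ(G) = 3 ≤ 5.)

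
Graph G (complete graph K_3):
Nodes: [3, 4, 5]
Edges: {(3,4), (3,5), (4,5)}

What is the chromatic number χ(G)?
Clique number ω(G) = 3 (lower bound: χ ≥ ω).
The clique on [3, 4, 5] has size 3, forcing χ ≥ 3, and the coloring below uses 3 colors, so χ(G) = 3.
A valid 3-coloring: color 1: [5]; color 2: [3]; color 3: [4].

χ(G) = 3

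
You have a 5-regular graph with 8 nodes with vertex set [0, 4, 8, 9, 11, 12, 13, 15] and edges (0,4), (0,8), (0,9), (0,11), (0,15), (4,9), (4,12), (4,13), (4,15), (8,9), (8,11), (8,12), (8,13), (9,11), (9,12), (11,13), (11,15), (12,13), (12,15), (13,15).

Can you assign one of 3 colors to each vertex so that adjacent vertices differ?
The clique on vertices [0, 8, 9, 11] has size 4 > 3, so it alone needs 4 colors.

No, G is not 3-colorable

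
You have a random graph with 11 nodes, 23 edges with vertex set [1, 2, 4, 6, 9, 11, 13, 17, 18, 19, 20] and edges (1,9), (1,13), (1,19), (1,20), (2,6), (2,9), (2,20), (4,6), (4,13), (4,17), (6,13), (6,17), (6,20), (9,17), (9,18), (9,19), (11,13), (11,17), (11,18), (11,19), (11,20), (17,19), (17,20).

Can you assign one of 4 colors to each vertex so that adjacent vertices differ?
A valid 4-coloring: color 1: [2, 13, 17, 18]; color 2: [6, 9, 11]; color 3: [4, 19, 20]; color 4: [1].
(χ(G) = 4 ≤ 4.)

Yes, G is 4-colorable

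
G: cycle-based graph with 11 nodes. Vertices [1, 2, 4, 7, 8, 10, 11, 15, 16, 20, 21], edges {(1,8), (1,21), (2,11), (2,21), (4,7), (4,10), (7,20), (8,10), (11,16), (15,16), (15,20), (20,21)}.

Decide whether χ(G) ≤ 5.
Yes, G is 5-colorable

A valid 5-coloring: color 1: [1, 2, 10, 16, 20]; color 2: [7, 8, 11, 15, 21]; color 3: [4].
(χ(G) = 3 ≤ 5.)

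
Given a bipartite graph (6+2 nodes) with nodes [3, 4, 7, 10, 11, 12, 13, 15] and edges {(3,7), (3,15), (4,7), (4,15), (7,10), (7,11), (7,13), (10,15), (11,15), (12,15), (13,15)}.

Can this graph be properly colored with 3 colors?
A valid 3-coloring: color 1: [7, 15]; color 2: [3, 4, 10, 11, 12, 13].
(χ(G) = 2 ≤ 3.)

Yes, G is 3-colorable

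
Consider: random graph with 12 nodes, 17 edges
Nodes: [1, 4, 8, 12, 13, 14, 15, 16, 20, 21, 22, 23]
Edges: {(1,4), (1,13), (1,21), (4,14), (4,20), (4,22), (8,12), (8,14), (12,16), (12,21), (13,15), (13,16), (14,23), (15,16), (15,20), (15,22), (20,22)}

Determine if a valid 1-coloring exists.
No, G is not 1-colorable

The clique on vertices [4, 20, 22] has size 3 > 1, so it alone needs 3 colors.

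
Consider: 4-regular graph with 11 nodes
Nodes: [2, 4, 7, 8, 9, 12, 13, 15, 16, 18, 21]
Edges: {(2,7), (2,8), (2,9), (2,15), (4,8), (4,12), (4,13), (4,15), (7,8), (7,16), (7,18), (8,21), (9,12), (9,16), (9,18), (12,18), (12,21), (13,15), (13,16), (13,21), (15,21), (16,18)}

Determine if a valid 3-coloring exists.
Yes, G is 3-colorable

A valid 3-coloring: color 1: [7, 9, 13]; color 2: [8, 12, 15, 16]; color 3: [2, 4, 18, 21].
(χ(G) = 3 ≤ 3.)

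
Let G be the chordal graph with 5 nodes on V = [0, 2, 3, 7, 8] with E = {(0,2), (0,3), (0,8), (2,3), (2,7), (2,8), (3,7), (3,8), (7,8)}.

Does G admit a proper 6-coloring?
A valid 6-coloring: color 1: [3]; color 2: [8]; color 3: [2]; color 4: [0, 7].
(χ(G) = 4 ≤ 6.)

Yes, G is 6-colorable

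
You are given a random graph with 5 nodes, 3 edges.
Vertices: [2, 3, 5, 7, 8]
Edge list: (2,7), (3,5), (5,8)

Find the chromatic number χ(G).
Clique number ω(G) = 2 (lower bound: χ ≥ ω).
The graph is bipartite (no odd cycle), so 2 colors suffice: χ(G) = 2.
A valid 2-coloring: color 1: [5, 7]; color 2: [2, 3, 8].

χ(G) = 2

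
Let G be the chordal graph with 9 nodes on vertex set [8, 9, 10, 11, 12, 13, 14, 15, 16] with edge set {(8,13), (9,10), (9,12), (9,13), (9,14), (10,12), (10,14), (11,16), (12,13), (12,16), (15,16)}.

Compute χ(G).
Clique number ω(G) = 3 (lower bound: χ ≥ ω).
The clique on [9, 10, 12] has size 3, forcing χ ≥ 3, and the coloring below uses 3 colors, so χ(G) = 3.
A valid 3-coloring: color 1: [8, 11, 12, 14, 15]; color 2: [9, 16]; color 3: [10, 13].

χ(G) = 3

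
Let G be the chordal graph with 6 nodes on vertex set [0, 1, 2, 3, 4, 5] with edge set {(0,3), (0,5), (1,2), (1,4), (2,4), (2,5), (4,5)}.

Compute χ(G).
χ(G) = 3

Clique number ω(G) = 3 (lower bound: χ ≥ ω).
The clique on [1, 2, 4] has size 3, forcing χ ≥ 3, and the coloring below uses 3 colors, so χ(G) = 3.
A valid 3-coloring: color 1: [1, 3, 5]; color 2: [0, 4]; color 3: [2].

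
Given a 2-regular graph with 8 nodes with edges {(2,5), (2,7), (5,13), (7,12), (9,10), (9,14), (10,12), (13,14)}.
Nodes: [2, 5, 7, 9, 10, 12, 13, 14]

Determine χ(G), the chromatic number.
χ(G) = 2

Clique number ω(G) = 2 (lower bound: χ ≥ ω).
The graph is bipartite (no odd cycle), so 2 colors suffice: χ(G) = 2.
A valid 2-coloring: color 1: [5, 7, 10, 14]; color 2: [2, 9, 12, 13].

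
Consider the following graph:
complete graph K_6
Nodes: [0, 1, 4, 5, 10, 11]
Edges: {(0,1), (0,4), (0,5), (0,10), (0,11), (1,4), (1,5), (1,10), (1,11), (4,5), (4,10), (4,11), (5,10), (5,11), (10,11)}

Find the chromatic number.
Clique number ω(G) = 6 (lower bound: χ ≥ ω).
The clique on [0, 1, 4, 5, 10, 11] has size 6, forcing χ ≥ 6, and the coloring below uses 6 colors, so χ(G) = 6.
A valid 6-coloring: color 1: [1]; color 2: [0]; color 3: [11]; color 4: [5]; color 5: [4]; color 6: [10].

χ(G) = 6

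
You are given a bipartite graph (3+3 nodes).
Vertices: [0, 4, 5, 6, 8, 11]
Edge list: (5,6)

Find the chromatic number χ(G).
χ(G) = 2

Clique number ω(G) = 2 (lower bound: χ ≥ ω).
The graph is bipartite (no odd cycle), so 2 colors suffice: χ(G) = 2.
A valid 2-coloring: color 1: [0, 4, 6, 8, 11]; color 2: [5].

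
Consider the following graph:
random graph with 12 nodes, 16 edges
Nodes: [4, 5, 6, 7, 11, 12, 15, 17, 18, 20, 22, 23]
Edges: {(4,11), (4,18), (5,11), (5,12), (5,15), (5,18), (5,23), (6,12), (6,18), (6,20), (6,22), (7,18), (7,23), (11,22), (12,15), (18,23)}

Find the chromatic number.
Clique number ω(G) = 3 (lower bound: χ ≥ ω).
The clique on [5, 18, 23] has size 3, forcing χ ≥ 3, and the coloring below uses 3 colors, so χ(G) = 3.
A valid 3-coloring: color 1: [4, 5, 6, 7, 17]; color 2: [11, 12, 18, 20]; color 3: [15, 22, 23].

χ(G) = 3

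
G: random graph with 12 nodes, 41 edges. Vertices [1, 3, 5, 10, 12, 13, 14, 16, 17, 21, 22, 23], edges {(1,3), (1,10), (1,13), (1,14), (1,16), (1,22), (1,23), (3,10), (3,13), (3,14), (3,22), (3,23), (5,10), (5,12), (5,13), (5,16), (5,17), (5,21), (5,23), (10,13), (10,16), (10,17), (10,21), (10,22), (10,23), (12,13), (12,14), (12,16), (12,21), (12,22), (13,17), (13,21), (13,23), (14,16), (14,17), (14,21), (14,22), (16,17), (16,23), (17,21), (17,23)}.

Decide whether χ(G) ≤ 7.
Yes, G is 7-colorable

A valid 7-coloring: color 1: [10, 14]; color 2: [13, 16, 22]; color 3: [1, 12, 17]; color 4: [3, 5]; color 5: [21, 23].
(χ(G) = 5 ≤ 7.)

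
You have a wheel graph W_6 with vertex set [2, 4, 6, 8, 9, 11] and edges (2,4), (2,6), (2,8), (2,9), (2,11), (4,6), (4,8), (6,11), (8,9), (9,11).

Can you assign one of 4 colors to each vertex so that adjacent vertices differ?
A valid 4-coloring: color 1: [2]; color 2: [4, 9]; color 3: [6, 8]; color 4: [11].
(χ(G) = 4 ≤ 4.)

Yes, G is 4-colorable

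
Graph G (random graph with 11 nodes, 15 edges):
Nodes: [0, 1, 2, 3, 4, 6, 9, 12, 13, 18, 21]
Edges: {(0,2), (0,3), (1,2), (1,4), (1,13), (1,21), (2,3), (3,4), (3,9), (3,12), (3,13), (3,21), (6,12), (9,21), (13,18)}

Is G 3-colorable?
A valid 3-coloring: color 1: [1, 3, 6, 18]; color 2: [2, 4, 9, 12, 13]; color 3: [0, 21].
(χ(G) = 3 ≤ 3.)

Yes, G is 3-colorable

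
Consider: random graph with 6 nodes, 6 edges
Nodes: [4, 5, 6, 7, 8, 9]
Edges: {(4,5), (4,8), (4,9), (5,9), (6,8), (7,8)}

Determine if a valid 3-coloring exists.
Yes, G is 3-colorable

A valid 3-coloring: color 1: [4, 6, 7]; color 2: [8, 9]; color 3: [5].
(χ(G) = 3 ≤ 3.)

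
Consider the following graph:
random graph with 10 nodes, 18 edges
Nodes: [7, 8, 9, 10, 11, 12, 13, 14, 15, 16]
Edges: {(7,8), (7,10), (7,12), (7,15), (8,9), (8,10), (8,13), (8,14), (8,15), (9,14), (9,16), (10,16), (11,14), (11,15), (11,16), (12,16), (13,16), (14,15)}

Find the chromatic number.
χ(G) = 3

Clique number ω(G) = 3 (lower bound: χ ≥ ω).
The clique on [8, 9, 14] has size 3, forcing χ ≥ 3, and the coloring below uses 3 colors, so χ(G) = 3.
A valid 3-coloring: color 1: [8, 11, 12]; color 2: [7, 14, 16]; color 3: [9, 10, 13, 15].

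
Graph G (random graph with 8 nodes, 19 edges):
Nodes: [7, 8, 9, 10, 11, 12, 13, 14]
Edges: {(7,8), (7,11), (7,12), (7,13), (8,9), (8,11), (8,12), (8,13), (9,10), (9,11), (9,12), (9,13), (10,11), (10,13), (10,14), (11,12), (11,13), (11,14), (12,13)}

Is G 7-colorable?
Yes, G is 7-colorable

A valid 7-coloring: color 1: [11]; color 2: [13, 14]; color 3: [7, 9]; color 4: [8, 10]; color 5: [12].
(χ(G) = 5 ≤ 7.)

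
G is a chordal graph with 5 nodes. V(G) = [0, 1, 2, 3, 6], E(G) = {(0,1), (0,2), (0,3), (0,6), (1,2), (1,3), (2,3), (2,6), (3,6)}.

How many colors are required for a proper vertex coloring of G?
χ(G) = 4

Clique number ω(G) = 4 (lower bound: χ ≥ ω).
The clique on [0, 1, 2, 3] has size 4, forcing χ ≥ 4, and the coloring below uses 4 colors, so χ(G) = 4.
A valid 4-coloring: color 1: [2]; color 2: [3]; color 3: [0]; color 4: [1, 6].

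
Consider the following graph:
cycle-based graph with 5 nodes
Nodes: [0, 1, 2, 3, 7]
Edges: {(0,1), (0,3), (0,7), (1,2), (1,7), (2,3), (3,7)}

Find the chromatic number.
χ(G) = 3

Clique number ω(G) = 3 (lower bound: χ ≥ ω).
The clique on [0, 1, 7] has size 3, forcing χ ≥ 3, and the coloring below uses 3 colors, so χ(G) = 3.
A valid 3-coloring: color 1: [1, 3]; color 2: [0, 2]; color 3: [7].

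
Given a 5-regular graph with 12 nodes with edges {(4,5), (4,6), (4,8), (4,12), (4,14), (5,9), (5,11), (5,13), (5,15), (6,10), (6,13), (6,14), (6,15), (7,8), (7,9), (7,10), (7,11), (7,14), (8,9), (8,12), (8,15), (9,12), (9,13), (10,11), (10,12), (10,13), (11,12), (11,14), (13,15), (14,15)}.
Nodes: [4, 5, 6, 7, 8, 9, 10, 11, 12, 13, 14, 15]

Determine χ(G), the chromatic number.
χ(G) = 4

Clique number ω(G) = 3 (lower bound: χ ≥ ω).
Suppose a proper 3-coloring c exists. The clique [4, 6, 14] takes 3 distinct colors; by symmetry let c(4) = 1, c(6) = 2, c(14) = 3.
- Vertex 15: neighbors [6, 14] already have colors [2, 3] ⇒ c(15) = 1.
- Vertex 13: neighbors [15, 6] already have colors [1, 2] ⇒ c(13) = 3.
- Vertex 10: neighbors [6, 13] already have colors [2, 3] ⇒ c(10) = 1.
- Vertex 7: neighbors [10, 14] already have colors [1, 3] ⇒ c(7) = 2.
- Vertex 11: neighbors [10, 7, 14] already have colors [1, 2, 3] — all 3 colors blocked. Contradiction.
The forced assignments end in a contradiction, so G has no proper 3-coloring (χ ≥ 4).
The coloring below uses 4 colors, so χ(G) = 4.
A valid 4-coloring: color 1: [5, 6, 7, 12]; color 2: [4, 9, 10, 15]; color 3: [8, 13, 14]; color 4: [11].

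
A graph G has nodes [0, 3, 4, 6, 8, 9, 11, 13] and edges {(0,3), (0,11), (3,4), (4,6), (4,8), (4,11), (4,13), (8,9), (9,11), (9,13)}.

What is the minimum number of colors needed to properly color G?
χ(G) = 2

Clique number ω(G) = 2 (lower bound: χ ≥ ω).
The graph is bipartite (no odd cycle), so 2 colors suffice: χ(G) = 2.
A valid 2-coloring: color 1: [0, 4, 9]; color 2: [3, 6, 8, 11, 13].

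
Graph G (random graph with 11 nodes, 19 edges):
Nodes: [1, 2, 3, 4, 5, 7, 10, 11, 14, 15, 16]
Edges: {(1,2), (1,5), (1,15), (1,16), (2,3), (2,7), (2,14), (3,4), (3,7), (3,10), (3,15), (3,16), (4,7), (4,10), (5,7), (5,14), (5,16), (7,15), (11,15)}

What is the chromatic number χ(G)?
χ(G) = 3

Clique number ω(G) = 3 (lower bound: χ ≥ ω).
The clique on [1, 5, 16] has size 3, forcing χ ≥ 3, and the coloring below uses 3 colors, so χ(G) = 3.
A valid 3-coloring: color 1: [3, 5, 11]; color 2: [1, 7, 10, 14]; color 3: [2, 4, 15, 16].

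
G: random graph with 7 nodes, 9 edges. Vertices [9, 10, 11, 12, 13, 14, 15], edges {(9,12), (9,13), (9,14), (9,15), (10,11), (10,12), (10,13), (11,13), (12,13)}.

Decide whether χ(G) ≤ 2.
No, G is not 2-colorable

The clique on vertices [9, 12, 13] has size 3 > 2, so it alone needs 3 colors.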